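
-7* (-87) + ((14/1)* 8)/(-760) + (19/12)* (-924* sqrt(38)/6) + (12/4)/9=173618/285-1463* sqrt(38)/6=-893.90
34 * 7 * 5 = 1190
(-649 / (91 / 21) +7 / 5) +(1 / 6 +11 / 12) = -114883 / 780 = -147.29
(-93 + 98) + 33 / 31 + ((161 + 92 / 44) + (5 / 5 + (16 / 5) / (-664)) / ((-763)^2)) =1990854161129 / 11769378005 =169.16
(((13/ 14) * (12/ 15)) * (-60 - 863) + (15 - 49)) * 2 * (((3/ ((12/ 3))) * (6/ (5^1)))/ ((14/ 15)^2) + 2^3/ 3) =-9132749/ 1715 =-5325.22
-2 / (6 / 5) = -5 / 3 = -1.67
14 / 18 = 7 / 9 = 0.78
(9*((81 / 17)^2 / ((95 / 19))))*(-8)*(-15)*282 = 399643632 / 289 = 1382849.94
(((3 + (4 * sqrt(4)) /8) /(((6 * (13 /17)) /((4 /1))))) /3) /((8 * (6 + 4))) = 17 /1170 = 0.01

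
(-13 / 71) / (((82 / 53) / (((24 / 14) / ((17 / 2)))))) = -0.02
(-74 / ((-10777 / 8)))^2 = 350464 / 116143729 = 0.00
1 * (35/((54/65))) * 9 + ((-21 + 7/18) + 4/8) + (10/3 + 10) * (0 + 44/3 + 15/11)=113413/198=572.79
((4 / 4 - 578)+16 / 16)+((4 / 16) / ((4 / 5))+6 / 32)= -1151 / 2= -575.50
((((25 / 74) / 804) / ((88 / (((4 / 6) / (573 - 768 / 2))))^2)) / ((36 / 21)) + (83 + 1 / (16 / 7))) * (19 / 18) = 100636918279904635 / 1142654542267392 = 88.07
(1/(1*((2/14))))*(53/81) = 371/81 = 4.58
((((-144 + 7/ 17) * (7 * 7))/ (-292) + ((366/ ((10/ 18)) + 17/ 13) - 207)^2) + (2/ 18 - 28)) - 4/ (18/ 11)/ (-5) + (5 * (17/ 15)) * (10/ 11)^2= 1563042897832423/ 7613162700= 205307.96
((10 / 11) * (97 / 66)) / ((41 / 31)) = 15035 / 14883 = 1.01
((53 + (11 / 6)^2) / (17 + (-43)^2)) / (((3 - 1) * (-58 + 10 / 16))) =-2029 / 7708446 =-0.00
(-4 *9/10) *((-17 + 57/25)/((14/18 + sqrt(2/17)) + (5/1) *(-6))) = -266543136/146963875 - 536544 *sqrt(34)/146963875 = -1.83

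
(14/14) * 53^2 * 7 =19663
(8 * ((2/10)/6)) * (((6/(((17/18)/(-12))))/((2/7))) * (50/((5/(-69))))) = 834624/17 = 49095.53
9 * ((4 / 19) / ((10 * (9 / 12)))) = 24 / 95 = 0.25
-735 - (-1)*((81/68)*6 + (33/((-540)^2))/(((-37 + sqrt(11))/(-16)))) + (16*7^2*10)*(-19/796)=-12768318968572/13954621275 + 11*sqrt(11)/8249850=-914.99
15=15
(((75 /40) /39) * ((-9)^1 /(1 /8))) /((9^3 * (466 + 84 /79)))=-395 /38853594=-0.00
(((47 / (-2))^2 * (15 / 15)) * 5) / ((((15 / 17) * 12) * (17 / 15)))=11045 / 48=230.10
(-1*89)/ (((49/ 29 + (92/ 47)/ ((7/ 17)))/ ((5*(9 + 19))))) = -118880860/ 61477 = -1933.75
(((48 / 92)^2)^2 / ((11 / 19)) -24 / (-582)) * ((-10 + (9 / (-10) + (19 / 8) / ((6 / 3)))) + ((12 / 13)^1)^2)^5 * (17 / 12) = -1765913674099888341628893178235001 / 134883622643595940996710400000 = -13092.13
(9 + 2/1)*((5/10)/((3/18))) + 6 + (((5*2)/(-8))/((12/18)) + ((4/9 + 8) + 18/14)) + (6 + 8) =30671/504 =60.86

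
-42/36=-7/6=-1.17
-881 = -881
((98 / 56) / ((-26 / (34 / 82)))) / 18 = -0.00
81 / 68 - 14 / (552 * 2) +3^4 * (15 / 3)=3811579 / 9384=406.18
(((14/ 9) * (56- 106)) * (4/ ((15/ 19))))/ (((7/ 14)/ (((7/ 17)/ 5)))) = -29792/ 459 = -64.91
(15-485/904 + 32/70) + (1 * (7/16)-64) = -3078057/63280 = -48.64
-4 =-4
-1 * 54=-54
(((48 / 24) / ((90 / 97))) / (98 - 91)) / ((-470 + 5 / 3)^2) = 97 / 69090875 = 0.00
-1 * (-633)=633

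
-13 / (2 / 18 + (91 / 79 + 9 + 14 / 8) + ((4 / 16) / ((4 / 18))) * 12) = -0.51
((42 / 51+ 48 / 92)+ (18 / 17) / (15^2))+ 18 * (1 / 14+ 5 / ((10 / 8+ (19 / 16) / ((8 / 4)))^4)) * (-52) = -390098430400408 / 829130426425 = -470.49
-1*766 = -766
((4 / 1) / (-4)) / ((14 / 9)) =-9 / 14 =-0.64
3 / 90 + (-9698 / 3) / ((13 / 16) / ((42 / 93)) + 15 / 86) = -311364117 / 190090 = -1637.98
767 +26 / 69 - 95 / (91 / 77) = 616232 / 897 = 686.99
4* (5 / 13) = 20 / 13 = 1.54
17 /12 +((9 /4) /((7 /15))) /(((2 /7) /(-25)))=-10091 /24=-420.46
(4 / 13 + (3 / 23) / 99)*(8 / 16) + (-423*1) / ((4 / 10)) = -10432828 / 9867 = -1057.35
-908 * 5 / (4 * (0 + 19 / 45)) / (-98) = 51075 / 1862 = 27.43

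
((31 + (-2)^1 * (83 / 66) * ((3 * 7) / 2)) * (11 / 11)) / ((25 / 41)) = 4141 / 550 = 7.53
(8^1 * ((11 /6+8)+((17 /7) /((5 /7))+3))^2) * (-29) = -61136.90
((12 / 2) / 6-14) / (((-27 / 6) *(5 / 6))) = 52 / 15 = 3.47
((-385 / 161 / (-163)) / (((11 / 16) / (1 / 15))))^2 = 256 / 126495009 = 0.00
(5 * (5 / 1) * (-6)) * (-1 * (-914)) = -137100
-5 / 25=-1 / 5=-0.20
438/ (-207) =-146/ 69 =-2.12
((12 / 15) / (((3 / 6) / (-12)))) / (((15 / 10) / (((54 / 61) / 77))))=-3456 / 23485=-0.15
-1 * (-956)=956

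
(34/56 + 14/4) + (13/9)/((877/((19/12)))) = 1362407/331506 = 4.11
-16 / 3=-5.33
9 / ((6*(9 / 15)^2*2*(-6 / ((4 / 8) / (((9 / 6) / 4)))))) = -25 / 54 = -0.46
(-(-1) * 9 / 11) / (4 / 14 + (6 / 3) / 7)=63 / 44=1.43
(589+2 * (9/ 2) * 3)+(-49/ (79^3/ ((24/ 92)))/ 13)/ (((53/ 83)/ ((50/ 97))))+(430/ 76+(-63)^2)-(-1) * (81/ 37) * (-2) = 4887040142823473509/ 1065578346698606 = 4586.28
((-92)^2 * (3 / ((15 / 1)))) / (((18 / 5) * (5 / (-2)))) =-8464 / 45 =-188.09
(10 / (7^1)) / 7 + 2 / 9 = 188 / 441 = 0.43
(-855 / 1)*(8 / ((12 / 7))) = -3990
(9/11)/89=9/979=0.01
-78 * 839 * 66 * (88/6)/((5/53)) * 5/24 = -139893182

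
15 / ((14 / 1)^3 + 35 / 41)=205 / 37513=0.01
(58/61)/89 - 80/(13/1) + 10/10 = -362989/70577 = -5.14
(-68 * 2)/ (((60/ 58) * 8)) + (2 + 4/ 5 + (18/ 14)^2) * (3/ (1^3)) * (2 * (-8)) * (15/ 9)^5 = -109752239/ 39690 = -2765.24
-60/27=-20/9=-2.22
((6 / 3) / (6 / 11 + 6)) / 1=11 / 36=0.31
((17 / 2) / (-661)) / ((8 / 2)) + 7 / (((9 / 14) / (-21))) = -3627619 / 15864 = -228.67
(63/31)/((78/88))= 924/403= 2.29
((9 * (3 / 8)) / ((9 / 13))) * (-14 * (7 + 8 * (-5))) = 9009 / 4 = 2252.25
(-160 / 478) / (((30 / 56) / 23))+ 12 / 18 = -9826 / 717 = -13.70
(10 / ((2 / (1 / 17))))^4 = 625 / 83521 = 0.01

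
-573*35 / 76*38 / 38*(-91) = 1825005 / 76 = 24013.22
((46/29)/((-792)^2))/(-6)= -23/54571968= -0.00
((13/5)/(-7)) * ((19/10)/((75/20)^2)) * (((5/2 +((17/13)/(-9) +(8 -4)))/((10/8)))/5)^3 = -3998218096448/75797490234375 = -0.05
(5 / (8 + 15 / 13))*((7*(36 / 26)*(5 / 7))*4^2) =7200 / 119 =60.50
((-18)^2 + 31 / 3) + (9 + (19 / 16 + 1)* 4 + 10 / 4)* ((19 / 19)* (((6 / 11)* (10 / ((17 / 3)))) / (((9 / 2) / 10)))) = 377.65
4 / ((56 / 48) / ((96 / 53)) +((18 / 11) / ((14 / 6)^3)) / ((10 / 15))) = 8692992 / 1819687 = 4.78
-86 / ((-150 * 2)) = 0.29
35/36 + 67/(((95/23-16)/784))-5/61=-126311929/28548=-4424.55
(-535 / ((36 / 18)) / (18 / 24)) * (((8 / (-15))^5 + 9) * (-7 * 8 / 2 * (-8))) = -326041833152 / 455625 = -715592.50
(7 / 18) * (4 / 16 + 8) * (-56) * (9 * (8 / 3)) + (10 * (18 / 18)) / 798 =-1720483 / 399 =-4311.99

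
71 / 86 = 0.83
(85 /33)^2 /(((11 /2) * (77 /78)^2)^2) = 118859457600 /514675673281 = 0.23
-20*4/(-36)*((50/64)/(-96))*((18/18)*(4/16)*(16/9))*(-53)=6625/15552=0.43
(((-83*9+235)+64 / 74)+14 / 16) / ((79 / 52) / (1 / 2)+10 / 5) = -1963481 / 19388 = -101.27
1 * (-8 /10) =-4 /5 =-0.80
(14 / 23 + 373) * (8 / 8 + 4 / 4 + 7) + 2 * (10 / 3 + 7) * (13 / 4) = 473291 / 138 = 3429.64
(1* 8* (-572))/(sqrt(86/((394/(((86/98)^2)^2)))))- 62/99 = -10986976* sqrt(8471)/79507- 62/99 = -12719.25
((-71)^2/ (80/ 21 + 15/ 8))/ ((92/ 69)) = 635166/ 955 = 665.10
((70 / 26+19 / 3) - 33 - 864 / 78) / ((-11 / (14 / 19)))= 19138 / 8151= 2.35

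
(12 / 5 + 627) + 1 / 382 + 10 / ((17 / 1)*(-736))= 3760348577 / 5974480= 629.40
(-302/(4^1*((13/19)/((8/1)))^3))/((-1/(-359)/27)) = -2570016598272/2197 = -1169784523.56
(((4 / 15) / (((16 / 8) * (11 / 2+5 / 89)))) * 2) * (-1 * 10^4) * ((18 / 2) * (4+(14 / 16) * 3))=-28302000 / 989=-28616.78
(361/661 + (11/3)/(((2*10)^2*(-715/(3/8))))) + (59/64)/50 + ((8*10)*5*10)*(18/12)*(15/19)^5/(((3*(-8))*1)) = -12954518532485437/170216949656000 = -76.11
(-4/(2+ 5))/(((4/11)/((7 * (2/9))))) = -22/9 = -2.44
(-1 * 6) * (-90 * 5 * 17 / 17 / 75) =36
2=2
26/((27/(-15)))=-130/9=-14.44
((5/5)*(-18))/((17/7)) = -126/17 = -7.41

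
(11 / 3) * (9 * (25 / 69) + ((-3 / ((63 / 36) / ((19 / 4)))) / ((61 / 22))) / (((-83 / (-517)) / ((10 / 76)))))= 2552220 / 815143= 3.13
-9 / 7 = -1.29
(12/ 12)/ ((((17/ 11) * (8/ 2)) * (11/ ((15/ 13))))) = 0.02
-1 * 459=-459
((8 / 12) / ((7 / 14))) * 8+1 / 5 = 163 / 15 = 10.87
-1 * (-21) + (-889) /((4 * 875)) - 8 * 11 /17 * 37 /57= 8423437 /484500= 17.39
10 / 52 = 5 / 26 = 0.19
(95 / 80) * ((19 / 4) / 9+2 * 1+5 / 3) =2869 / 576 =4.98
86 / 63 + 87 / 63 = 173 / 63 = 2.75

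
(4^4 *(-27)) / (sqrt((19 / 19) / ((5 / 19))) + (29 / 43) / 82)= 3533898240 / 236216639 - 85934656512 *sqrt(95) / 236216639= -3530.88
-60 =-60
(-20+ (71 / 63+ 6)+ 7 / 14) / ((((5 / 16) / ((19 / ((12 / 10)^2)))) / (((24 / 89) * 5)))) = -11848400 / 16821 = -704.38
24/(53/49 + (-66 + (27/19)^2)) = -0.38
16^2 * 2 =512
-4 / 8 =-1 / 2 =-0.50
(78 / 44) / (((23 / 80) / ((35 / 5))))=10920 / 253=43.16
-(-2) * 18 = 36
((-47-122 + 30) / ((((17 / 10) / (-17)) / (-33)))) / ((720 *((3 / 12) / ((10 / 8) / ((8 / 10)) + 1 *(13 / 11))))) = -22379 / 32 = -699.34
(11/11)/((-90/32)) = -16/45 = -0.36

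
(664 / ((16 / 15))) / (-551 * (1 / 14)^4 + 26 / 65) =119569800 / 74077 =1614.13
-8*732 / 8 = -732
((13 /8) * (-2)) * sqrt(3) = -13 * sqrt(3) /4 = -5.63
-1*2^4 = -16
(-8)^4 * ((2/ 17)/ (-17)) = -8192/ 289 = -28.35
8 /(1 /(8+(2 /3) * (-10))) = 32 /3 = 10.67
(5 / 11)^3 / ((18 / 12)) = 250 / 3993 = 0.06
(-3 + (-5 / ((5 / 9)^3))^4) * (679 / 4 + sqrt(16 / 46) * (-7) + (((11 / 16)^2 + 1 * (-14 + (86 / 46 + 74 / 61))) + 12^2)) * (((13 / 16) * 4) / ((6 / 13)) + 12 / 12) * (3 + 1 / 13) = 989673764030707053503 / 182390000000 - 254373813721804 * sqrt(46) / 23359375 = 5352283756.41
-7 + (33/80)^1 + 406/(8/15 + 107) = -362851/129040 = -2.81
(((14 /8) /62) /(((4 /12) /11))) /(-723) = -77 /59768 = -0.00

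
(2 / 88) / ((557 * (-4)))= -1 / 98032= -0.00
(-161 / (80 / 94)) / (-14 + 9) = 7567 / 200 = 37.84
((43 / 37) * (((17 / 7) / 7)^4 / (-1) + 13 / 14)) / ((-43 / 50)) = -263475425 / 213297637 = -1.24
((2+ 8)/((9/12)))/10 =4/3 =1.33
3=3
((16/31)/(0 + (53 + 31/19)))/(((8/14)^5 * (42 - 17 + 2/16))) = 319333/51742224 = 0.01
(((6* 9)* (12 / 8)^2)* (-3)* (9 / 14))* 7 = -6561 / 4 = -1640.25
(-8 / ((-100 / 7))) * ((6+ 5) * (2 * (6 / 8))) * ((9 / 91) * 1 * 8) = 2376 / 325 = 7.31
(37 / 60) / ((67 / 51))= 0.47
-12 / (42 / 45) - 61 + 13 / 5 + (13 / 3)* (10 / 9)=-62788 / 945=-66.44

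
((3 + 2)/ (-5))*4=-4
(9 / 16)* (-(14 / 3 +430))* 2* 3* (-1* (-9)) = -13203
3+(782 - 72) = 713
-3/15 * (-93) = 93/5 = 18.60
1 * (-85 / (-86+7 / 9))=765 / 767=1.00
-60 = -60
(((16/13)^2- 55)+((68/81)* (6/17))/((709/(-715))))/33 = -174000257/106760511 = -1.63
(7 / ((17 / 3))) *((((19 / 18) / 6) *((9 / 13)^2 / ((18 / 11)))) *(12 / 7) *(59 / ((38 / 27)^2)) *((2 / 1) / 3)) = 473121 / 218348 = 2.17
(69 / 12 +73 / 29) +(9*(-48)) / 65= 12223 / 7540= 1.62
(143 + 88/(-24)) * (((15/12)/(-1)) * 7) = -7315/6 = -1219.17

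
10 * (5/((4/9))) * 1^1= 225/2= 112.50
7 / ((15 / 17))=119 / 15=7.93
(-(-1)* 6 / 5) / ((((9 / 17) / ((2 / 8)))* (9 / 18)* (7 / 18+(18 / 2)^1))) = 102 / 845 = 0.12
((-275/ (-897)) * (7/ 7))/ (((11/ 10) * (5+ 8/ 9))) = 750/ 15847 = 0.05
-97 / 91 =-1.07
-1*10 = -10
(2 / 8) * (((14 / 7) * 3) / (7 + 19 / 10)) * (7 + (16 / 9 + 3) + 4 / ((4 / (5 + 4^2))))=1475 / 267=5.52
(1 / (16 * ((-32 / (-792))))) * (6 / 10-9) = -2079 / 160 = -12.99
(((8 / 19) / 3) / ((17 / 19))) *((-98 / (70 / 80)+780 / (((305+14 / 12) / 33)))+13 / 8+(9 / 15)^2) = -866501 / 212925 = -4.07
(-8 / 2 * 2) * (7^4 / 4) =-4802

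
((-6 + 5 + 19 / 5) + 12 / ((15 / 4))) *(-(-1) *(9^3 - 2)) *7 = 30534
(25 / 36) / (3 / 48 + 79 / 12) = 100 / 957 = 0.10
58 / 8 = 29 / 4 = 7.25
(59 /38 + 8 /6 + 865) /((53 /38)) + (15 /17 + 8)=1705972 /2703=631.14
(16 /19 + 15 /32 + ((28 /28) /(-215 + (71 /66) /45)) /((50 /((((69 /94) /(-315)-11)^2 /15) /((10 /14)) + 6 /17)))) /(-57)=-139224965389667483 /6058937836844900000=-0.02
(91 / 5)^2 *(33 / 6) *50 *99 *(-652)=-5879741868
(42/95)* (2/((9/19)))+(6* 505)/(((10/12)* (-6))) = -604.13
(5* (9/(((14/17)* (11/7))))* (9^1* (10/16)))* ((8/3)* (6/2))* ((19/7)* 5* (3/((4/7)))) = 111490.06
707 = 707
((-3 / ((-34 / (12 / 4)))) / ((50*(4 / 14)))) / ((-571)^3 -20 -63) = -3 / 30141727600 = -0.00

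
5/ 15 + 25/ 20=19/ 12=1.58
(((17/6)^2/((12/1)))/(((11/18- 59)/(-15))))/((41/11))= 15895/344728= 0.05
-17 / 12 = -1.42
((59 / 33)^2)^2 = 12117361 / 1185921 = 10.22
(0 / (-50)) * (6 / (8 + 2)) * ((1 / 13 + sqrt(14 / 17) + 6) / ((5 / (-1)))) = 0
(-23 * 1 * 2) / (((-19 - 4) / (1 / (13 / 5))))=10 / 13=0.77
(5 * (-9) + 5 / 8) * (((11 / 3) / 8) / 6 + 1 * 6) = -310625 / 1152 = -269.64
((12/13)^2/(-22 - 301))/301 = -144/16430687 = -0.00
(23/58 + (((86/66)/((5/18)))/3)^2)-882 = -154248357/175450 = -879.16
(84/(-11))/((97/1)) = -84/1067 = -0.08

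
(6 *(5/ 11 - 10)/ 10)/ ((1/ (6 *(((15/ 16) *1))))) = -2835/ 88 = -32.22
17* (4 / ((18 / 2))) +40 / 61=4508 / 549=8.21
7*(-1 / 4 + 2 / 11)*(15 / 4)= -315 / 176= -1.79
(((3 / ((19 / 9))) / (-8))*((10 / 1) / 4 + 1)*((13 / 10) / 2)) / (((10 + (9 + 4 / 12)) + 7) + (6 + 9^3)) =-7371 / 13886720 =-0.00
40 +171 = 211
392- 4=388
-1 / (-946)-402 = -380291 / 946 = -402.00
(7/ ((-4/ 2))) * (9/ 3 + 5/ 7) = -13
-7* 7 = -49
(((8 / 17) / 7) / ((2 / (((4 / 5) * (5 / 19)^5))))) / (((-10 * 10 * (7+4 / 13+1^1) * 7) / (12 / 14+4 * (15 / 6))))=-1300 / 20517347277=-0.00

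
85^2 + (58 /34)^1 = 122854 /17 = 7226.71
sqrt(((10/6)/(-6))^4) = 25/324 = 0.08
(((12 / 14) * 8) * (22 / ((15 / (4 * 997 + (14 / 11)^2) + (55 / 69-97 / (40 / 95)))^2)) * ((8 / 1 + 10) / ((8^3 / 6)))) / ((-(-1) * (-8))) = -15446485492218099 / 204666104147674539566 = -0.00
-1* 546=-546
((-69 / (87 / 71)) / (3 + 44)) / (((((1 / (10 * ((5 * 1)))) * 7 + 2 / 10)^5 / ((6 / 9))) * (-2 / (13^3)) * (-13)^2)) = 6634062500000 / 5805795273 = 1142.66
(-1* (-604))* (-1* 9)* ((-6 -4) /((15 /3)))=10872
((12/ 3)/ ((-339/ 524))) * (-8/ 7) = 16768/ 2373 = 7.07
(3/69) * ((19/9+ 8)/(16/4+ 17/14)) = 1274/15111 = 0.08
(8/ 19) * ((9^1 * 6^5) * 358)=200434176/ 19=10549167.16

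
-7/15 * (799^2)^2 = -2852890857607/15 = -190192723840.47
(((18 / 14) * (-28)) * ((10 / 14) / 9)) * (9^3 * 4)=-58320 / 7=-8331.43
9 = 9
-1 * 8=-8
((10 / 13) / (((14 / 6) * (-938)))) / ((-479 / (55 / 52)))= 825 / 1063048532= 0.00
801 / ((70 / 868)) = 49662 / 5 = 9932.40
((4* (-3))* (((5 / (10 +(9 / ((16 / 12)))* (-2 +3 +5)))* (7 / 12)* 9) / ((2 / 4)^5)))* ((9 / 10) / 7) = -2592 / 101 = -25.66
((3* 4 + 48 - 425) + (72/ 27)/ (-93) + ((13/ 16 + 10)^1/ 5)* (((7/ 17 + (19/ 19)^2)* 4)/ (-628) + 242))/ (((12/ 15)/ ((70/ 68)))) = 165005452465/ 810180288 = 203.67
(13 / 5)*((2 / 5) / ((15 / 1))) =0.07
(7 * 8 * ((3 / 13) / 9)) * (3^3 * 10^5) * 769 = 38757600000 / 13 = 2981353846.15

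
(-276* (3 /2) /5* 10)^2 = 685584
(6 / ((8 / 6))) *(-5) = -45 / 2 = -22.50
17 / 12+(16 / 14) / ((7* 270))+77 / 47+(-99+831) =914129807 / 1243620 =735.06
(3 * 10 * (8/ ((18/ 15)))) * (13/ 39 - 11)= -6400/ 3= -2133.33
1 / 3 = 0.33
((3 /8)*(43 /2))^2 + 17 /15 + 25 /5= 273167 /3840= 71.14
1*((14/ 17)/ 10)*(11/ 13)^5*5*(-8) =-9018856/ 6311981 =-1.43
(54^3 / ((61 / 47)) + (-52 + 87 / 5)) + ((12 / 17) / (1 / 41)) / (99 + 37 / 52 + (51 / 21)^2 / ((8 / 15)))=14199973174483 / 117074189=121290.38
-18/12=-3/2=-1.50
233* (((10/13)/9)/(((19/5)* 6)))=5825/6669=0.87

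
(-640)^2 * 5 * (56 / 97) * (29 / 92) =831488000 / 2231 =372697.45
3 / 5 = 0.60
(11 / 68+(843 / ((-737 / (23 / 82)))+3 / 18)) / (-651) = -46861 / 4012938468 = -0.00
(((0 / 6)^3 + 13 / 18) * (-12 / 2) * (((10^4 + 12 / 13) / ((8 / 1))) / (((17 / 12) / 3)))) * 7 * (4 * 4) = -21842016 / 17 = -1284824.47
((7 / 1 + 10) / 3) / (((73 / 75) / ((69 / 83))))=29325 / 6059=4.84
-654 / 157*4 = -2616 / 157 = -16.66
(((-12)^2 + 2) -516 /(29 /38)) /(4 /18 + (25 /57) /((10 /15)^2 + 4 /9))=-21031632 /28391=-740.79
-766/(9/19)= -14554/9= -1617.11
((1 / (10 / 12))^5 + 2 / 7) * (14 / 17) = 121364 / 53125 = 2.28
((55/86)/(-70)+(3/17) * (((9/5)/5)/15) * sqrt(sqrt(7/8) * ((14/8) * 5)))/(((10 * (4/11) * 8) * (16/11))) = 0.00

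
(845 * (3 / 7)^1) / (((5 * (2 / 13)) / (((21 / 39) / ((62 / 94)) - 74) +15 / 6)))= -28884297 / 868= -33276.84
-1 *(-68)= 68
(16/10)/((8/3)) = 3/5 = 0.60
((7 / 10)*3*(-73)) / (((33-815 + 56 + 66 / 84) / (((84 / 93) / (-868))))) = -10731 / 48785165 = -0.00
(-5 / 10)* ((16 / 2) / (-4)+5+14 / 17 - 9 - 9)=241 / 34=7.09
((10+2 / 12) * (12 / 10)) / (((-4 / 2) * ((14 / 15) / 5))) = -915 / 28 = -32.68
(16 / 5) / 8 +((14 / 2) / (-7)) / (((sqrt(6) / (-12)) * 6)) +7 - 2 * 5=-1.78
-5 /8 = -0.62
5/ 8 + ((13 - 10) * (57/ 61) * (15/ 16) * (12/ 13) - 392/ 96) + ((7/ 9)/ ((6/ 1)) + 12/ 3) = 3.10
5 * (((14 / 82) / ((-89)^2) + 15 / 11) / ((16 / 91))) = 554132215 / 14289484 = 38.78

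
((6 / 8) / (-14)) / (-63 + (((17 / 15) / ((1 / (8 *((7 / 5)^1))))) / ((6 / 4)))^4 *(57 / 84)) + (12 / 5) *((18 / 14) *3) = 9.26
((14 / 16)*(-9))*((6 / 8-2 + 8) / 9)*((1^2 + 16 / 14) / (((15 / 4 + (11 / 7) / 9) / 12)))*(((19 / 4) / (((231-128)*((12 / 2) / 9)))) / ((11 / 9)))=-2.19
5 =5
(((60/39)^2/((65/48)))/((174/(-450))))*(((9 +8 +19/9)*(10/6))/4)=-6880000/191139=-35.99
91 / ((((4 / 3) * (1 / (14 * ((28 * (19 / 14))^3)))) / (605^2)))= 19190762490900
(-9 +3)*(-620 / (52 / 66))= 61380 / 13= 4721.54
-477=-477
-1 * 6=-6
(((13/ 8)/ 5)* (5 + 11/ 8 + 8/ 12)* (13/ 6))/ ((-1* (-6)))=28561/ 34560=0.83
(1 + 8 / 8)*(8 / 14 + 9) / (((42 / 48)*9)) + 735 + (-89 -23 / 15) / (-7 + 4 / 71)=815808701 / 1087065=750.47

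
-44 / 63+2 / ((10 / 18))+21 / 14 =2773 / 630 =4.40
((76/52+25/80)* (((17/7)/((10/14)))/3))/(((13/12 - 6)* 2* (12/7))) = -14637/122720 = -0.12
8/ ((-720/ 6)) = -1/ 15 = -0.07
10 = 10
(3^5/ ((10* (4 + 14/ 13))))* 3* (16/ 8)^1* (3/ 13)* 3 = 2187/ 110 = 19.88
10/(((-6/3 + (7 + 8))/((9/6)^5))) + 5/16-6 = 2/13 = 0.15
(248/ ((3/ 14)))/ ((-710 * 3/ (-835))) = 289912/ 639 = 453.70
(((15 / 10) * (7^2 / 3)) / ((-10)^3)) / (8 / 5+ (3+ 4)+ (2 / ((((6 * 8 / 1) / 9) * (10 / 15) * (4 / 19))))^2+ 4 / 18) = -112896 / 73548925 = -0.00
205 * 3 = 615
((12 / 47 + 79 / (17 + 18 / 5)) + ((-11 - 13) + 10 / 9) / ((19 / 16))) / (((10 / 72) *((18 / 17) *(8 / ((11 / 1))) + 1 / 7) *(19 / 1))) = -13163267348 / 2088383195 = -6.30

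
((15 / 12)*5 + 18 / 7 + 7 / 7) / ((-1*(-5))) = 55 / 28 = 1.96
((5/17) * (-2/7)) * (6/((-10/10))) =60/119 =0.50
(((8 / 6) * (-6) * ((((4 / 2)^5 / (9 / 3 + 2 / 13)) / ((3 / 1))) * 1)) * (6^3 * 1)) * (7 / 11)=-1677312 / 451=-3719.10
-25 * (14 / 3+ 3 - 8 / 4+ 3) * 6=-1300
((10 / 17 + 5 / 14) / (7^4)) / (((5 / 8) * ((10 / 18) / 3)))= 0.00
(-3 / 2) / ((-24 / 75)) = 75 / 16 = 4.69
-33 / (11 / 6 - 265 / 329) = -65142 / 2029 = -32.11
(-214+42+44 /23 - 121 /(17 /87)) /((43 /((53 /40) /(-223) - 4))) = 51293475 /697544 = 73.53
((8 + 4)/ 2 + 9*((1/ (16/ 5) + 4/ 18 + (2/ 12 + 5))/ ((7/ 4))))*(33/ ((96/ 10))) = 54395/ 448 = 121.42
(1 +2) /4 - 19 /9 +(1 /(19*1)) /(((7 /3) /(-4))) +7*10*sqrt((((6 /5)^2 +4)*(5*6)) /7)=-6949 /4788 +8*sqrt(1785)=336.54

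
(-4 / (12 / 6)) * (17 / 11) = -34 / 11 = -3.09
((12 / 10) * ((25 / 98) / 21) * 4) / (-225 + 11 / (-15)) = -150 / 580699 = -0.00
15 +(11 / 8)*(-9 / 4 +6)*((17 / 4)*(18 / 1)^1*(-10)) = -125745 / 32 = -3929.53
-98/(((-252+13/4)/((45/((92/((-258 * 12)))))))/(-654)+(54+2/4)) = -1785859488/993151975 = -1.80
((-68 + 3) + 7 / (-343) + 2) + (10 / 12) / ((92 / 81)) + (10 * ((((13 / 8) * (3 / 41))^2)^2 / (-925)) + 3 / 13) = -973391999898858971 / 15685717024839680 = -62.06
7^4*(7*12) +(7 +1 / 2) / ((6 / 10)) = 403393 / 2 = 201696.50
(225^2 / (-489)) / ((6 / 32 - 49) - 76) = 270000 / 325511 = 0.83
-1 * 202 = -202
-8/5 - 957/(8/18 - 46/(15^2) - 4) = 252.92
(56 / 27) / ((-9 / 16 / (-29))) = 106.93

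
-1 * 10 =-10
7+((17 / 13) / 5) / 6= 2747 / 390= 7.04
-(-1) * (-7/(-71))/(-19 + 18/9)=-7/1207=-0.01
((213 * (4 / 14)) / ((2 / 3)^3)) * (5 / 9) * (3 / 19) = 18.02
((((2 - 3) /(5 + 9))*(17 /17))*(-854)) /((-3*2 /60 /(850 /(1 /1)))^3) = -37461625000000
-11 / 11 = -1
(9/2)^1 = 9/2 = 4.50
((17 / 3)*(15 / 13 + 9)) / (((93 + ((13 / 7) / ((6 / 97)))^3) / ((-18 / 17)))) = -58677696 / 26156425945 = -0.00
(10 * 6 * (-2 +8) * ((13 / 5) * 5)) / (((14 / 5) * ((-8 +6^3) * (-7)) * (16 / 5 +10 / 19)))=-0.31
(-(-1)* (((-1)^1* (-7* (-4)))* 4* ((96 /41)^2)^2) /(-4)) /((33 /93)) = 73723281408 /31083371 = 2371.79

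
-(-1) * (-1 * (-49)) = 49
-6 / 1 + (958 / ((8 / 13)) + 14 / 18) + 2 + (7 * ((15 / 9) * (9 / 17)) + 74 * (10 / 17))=981179 / 612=1603.23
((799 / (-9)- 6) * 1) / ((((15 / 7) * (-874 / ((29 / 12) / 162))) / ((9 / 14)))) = 24737 / 50971680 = 0.00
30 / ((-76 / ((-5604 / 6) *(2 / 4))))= 7005 / 38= 184.34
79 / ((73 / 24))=1896 / 73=25.97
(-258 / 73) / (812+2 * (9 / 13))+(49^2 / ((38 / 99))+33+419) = 98369197399 / 14666138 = 6707.23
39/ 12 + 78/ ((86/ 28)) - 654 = -625.35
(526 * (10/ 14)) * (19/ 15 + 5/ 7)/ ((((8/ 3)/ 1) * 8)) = 3419/ 98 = 34.89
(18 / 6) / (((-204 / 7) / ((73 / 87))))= -511 / 5916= -0.09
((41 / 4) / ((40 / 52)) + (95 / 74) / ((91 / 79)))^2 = 3781900873521 / 18138702400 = 208.50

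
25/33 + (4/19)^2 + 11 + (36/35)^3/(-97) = 584165376572/49544677875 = 11.79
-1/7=-0.14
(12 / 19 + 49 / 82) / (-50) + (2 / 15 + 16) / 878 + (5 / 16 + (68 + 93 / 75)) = 28540212703 / 410377200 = 69.55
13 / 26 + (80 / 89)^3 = 1.23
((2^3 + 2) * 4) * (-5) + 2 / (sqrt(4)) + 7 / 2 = -391 / 2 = -195.50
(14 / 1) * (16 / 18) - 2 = 94 / 9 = 10.44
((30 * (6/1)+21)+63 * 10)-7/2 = 1655/2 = 827.50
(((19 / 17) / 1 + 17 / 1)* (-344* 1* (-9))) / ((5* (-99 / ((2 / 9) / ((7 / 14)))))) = -38528 / 765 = -50.36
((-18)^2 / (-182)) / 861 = -54 / 26117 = -0.00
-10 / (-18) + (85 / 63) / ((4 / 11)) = 1075 / 252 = 4.27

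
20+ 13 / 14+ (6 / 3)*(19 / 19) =22.93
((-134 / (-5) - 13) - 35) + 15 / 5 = -91 / 5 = -18.20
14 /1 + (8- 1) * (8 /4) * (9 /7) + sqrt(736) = 4 * sqrt(46) + 32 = 59.13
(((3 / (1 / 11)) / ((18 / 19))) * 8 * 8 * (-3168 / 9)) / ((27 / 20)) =-47083520 / 81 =-581278.02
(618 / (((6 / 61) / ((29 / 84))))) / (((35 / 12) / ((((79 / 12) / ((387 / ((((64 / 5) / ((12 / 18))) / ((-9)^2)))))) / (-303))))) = -115154824 / 11635222725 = -0.01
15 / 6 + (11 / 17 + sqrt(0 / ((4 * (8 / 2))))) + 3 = 209 / 34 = 6.15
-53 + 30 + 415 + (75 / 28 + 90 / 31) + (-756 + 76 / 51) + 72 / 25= -391824929 / 1106700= -354.05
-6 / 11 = -0.55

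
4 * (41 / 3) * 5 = 820 / 3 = 273.33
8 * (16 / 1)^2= 2048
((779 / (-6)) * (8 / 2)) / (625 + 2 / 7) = -10906 / 13131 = -0.83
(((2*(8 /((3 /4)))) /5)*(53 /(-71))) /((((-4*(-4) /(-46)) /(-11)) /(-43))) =4612696 /1065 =4331.17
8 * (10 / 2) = 40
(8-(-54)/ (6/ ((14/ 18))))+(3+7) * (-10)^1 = -85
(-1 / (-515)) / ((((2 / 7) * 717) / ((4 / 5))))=14 / 1846275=0.00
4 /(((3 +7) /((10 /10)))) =2 /5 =0.40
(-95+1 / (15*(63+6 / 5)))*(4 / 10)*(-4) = 731872 / 4815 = 152.00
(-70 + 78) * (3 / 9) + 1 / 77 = 2.68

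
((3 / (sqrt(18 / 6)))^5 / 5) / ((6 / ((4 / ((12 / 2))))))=sqrt(3) / 5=0.35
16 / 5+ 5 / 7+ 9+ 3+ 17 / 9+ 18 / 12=12161 / 630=19.30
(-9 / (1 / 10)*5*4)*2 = -3600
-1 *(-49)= 49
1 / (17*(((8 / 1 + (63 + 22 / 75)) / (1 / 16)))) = 75 / 1454384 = 0.00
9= 9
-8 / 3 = -2.67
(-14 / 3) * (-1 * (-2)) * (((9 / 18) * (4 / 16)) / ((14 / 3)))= -1 / 4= -0.25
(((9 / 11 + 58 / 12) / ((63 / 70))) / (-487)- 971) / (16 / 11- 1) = -140446334 / 65745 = -2136.23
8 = 8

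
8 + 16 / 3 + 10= 70 / 3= 23.33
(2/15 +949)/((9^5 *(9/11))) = 156607/7971615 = 0.02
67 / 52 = 1.29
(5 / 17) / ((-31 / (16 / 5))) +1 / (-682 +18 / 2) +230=81563035 / 354671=229.97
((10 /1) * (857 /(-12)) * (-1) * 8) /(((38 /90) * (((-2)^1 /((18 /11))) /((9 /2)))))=-10412550 /209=-49820.81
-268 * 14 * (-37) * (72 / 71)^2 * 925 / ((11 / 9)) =5991199603200 / 55451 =108044933.42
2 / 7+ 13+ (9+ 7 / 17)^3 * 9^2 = 2322888909 / 34391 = 67543.51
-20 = -20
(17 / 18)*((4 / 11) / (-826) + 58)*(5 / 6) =5599205 / 122661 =45.65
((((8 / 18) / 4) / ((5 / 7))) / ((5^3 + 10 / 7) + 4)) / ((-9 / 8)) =-392 / 369765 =-0.00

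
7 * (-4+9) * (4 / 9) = 140 / 9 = 15.56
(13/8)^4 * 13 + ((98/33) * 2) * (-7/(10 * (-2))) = 62668273/675840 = 92.73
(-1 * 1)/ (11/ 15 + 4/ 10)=-15/ 17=-0.88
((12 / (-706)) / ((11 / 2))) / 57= -4 / 73777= -0.00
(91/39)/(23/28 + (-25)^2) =196/52569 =0.00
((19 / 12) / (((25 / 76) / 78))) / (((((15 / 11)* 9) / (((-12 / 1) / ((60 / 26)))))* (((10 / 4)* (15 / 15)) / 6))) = -10737584 / 28125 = -381.78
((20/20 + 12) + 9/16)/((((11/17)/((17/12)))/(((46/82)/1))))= 1442399/86592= 16.66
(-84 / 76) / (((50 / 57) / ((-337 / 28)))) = 15.16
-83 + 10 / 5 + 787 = 706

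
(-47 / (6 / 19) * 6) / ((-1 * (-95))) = -9.40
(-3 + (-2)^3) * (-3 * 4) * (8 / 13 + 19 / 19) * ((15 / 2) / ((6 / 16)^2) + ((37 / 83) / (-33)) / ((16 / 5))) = 49078995 / 4316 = 11371.41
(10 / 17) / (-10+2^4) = 5 / 51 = 0.10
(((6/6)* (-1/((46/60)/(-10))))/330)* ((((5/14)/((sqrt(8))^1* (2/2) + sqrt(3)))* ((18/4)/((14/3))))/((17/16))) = 2700/(210749* (sqrt(3) + 2* sqrt(2))) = 0.00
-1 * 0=0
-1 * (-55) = 55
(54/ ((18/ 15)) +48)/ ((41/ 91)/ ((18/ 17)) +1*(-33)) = -152334/ 53357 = -2.85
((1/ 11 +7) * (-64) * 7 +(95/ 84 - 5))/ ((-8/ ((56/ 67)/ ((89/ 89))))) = 332.30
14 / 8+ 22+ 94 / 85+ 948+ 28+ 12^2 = 389251 / 340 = 1144.86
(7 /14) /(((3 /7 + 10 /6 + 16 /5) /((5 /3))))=175 /1112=0.16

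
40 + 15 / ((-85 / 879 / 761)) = -2006077 / 17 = -118004.53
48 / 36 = 1.33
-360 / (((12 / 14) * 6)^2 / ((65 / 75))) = -637 / 54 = -11.80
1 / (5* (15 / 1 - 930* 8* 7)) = -1 / 260325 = -0.00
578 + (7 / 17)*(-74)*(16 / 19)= 178406 / 323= 552.34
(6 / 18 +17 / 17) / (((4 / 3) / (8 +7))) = 15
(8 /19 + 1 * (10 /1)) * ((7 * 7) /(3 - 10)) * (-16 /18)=64.84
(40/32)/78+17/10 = 2677/1560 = 1.72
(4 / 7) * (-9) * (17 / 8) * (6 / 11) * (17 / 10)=-10.13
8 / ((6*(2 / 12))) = 8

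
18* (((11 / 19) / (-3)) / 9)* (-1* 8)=3.09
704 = 704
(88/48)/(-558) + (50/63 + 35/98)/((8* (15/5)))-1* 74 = -6932869/93744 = -73.96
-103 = -103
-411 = -411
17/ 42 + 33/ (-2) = -338/ 21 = -16.10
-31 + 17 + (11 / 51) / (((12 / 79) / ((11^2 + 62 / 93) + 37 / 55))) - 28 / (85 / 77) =616663 / 4590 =134.35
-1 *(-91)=91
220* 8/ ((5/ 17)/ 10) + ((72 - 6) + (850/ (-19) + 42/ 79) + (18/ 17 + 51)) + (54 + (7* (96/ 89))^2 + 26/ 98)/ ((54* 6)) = 192256247202689123/ 3208859612532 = 59914.20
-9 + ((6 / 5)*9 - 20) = -91 / 5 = -18.20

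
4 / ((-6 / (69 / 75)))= -46 / 75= -0.61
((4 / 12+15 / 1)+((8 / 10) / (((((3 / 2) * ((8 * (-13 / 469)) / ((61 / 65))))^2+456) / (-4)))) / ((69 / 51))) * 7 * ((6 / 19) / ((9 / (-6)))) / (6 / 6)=-767757622770656 / 33988345552465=-22.59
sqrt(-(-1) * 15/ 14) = sqrt(210)/ 14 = 1.04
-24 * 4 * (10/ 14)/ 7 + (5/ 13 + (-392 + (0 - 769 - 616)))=-1137944/ 637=-1786.41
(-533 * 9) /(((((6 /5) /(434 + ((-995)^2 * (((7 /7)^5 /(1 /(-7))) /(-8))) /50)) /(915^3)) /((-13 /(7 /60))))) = 48480546902873596875 /8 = 6060068362859199609.38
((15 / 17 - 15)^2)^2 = 3317760000 / 83521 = 39723.66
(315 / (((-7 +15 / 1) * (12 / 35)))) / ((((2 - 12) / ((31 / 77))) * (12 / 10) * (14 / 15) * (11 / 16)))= -11625 / 1936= -6.00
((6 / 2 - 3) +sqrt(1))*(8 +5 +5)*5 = 90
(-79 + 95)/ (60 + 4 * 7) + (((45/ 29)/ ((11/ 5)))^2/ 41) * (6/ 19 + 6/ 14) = 9627571/ 50445703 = 0.19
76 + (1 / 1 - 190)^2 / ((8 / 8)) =35797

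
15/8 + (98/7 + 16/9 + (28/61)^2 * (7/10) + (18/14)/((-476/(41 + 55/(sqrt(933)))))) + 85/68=21133730099/1115853480 - 165 * sqrt(933)/1036252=18.93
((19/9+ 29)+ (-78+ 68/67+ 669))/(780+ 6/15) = 1878725/2352906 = 0.80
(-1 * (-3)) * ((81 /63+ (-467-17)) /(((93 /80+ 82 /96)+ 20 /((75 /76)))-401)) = 19620 /5131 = 3.82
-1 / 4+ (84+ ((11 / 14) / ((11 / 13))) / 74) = 43389 / 518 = 83.76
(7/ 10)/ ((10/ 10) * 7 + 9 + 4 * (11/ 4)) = 7/ 270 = 0.03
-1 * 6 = -6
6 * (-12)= -72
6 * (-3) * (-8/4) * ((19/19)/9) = 4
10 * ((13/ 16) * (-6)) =-48.75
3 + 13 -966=-950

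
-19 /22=-0.86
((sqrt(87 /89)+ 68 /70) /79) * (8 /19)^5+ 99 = 32768 * sqrt(7743) /17409452069+ 677796073877 /6846413735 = 99.00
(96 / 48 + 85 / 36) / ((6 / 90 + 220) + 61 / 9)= 785 / 40832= 0.02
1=1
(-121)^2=14641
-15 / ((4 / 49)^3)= -1764735 / 64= -27573.98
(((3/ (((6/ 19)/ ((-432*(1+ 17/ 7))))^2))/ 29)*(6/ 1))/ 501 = 6467641344/ 237307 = 27254.32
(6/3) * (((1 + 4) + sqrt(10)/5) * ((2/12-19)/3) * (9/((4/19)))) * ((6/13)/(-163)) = 8.56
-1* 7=-7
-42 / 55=-0.76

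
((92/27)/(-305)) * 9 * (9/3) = -92/305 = -0.30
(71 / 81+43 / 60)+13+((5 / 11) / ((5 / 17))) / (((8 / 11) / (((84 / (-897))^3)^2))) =16892464526140191361 / 1157556357384085620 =14.59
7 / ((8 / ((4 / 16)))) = 7 / 32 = 0.22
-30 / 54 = -5 / 9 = -0.56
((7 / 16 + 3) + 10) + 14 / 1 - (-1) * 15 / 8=29.31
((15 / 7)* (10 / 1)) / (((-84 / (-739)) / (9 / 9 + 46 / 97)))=2641925 / 9506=277.92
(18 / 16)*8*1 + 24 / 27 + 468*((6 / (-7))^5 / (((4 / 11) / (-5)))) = 451842863 / 151263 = 2987.13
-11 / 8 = -1.38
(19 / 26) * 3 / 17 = 57 / 442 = 0.13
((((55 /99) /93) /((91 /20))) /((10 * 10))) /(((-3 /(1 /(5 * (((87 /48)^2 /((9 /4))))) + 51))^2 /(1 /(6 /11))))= 56513515619 /8080720789050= 0.01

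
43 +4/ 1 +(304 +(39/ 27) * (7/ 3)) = 9568/ 27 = 354.37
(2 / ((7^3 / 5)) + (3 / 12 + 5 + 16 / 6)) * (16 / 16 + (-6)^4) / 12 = 42418385 / 49392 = 858.81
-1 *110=-110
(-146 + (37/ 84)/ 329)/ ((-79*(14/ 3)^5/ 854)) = 19936040679/ 27957167168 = 0.71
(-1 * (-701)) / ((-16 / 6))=-2103 / 8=-262.88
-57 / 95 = -3 / 5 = -0.60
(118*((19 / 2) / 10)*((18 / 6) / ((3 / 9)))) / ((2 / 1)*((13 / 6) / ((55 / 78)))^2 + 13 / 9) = 54934605 / 1106846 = 49.63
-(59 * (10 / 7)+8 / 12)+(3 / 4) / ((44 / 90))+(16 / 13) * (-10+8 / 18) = -6859739 / 72072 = -95.18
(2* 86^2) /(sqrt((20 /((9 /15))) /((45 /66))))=11094* sqrt(110) /55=2115.54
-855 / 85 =-171 / 17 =-10.06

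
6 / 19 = 0.32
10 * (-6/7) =-60/7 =-8.57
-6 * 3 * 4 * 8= -576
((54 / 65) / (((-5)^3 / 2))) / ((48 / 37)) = -333 / 32500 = -0.01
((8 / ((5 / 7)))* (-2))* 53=-5936 / 5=-1187.20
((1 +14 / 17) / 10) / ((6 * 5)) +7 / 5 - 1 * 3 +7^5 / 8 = 2099.28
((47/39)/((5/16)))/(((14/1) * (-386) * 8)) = -47/526890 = -0.00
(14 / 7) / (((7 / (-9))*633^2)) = -0.00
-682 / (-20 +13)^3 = 1.99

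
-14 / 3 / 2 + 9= 6.67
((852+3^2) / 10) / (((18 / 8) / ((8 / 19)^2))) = 36736 / 5415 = 6.78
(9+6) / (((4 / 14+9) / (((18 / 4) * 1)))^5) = 2977309629 / 7425860000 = 0.40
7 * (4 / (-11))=-28 / 11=-2.55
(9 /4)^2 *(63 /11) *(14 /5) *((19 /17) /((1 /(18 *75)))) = 91624365 /748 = 122492.47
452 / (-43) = -452 / 43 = -10.51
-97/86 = -1.13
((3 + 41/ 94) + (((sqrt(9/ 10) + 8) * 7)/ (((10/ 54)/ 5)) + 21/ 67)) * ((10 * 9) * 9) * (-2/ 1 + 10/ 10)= -3866207355/ 3149 - 45927 * sqrt(10)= -1372991.10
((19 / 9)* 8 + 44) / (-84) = -137 / 189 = -0.72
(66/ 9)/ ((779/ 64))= 1408/ 2337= 0.60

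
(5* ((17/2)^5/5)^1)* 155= 220077835/32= 6877432.34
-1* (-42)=42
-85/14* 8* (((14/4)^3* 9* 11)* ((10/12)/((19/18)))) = -6185025/38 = -162763.82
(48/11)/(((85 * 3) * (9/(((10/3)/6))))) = 16/15147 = 0.00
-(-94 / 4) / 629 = 47 / 1258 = 0.04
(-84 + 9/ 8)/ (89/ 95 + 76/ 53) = -34.96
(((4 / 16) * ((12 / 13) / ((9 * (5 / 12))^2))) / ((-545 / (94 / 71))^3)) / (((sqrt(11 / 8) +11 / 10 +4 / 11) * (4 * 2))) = -11767714112 / 209768803849009591875 +402002656 * sqrt(22) / 41953760769801918375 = -0.00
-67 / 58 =-1.16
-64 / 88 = -8 / 11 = -0.73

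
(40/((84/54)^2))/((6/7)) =135/7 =19.29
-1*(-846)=846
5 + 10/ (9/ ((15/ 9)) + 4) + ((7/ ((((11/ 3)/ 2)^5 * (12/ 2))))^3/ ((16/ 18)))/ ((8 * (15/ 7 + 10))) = 101193871447691121027/ 16688106436815525745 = 6.06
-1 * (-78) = 78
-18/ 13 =-1.38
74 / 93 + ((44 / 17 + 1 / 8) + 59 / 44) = 674749 / 139128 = 4.85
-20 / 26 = -0.77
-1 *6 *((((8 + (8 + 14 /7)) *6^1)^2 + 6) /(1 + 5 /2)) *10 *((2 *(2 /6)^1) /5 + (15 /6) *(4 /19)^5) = -465922229280 /17332693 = -26881.12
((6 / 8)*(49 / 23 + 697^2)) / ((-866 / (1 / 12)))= -1396707 / 39836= -35.06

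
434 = 434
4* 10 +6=46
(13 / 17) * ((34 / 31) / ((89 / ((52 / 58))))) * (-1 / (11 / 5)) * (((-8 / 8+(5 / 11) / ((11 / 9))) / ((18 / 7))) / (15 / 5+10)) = 69160 / 958451769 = 0.00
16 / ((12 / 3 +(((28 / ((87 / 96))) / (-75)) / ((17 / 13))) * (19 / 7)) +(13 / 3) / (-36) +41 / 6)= 21297600 / 13121849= 1.62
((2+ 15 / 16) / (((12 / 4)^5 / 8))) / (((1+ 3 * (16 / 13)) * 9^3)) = 611 / 21611934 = 0.00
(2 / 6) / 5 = 1 / 15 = 0.07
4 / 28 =1 / 7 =0.14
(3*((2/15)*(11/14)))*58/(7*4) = 319/490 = 0.65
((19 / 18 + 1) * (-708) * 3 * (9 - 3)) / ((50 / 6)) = -78588 / 25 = -3143.52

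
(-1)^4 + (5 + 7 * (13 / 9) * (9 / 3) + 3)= 118 / 3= 39.33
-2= -2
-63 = -63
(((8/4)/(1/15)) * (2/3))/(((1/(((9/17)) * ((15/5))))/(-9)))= -4860/17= -285.88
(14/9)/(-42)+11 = 296/27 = 10.96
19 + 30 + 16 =65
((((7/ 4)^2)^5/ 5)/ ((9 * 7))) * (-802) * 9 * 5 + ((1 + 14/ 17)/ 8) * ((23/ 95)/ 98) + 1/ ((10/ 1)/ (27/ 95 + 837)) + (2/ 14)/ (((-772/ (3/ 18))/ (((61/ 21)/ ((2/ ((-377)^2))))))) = -11093669439297295477/ 360336575692800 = -30786.96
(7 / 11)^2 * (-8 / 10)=-196 / 605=-0.32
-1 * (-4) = 4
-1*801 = -801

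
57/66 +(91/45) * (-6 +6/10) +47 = 20319/550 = 36.94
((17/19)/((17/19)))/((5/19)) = 19/5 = 3.80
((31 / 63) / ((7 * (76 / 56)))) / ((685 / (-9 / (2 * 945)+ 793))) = 5162399 / 86094225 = 0.06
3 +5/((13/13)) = 8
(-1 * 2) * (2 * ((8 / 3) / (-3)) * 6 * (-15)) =-320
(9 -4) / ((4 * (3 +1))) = 5 / 16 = 0.31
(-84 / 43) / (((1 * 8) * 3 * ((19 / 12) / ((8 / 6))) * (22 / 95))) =-140 / 473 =-0.30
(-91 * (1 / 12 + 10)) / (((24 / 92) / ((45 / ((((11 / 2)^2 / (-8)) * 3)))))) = 41860 / 3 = 13953.33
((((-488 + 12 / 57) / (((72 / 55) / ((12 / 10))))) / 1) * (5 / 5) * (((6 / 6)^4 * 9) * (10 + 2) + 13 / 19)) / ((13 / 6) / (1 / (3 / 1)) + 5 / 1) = -105261310 / 24909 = -4225.83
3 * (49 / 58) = 147 / 58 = 2.53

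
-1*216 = -216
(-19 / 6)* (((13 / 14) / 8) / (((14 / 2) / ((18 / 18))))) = -247 / 4704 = -0.05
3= 3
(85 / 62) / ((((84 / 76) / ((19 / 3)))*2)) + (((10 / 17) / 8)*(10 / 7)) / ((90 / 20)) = 58305 / 14756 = 3.95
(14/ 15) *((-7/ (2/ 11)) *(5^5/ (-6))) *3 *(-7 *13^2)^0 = 336875/ 6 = 56145.83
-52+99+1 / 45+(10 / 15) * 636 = 21196 / 45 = 471.02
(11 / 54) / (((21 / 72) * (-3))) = -0.23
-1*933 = -933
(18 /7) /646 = 9 /2261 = 0.00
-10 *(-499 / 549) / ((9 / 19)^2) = 1801390 / 44469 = 40.51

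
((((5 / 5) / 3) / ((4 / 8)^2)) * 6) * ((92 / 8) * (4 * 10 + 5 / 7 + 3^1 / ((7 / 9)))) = 28704 / 7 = 4100.57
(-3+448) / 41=445 / 41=10.85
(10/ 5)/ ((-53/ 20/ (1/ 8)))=-5/ 53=-0.09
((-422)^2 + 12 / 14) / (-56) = -623297 / 196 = -3180.09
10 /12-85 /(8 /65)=-16555 /24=-689.79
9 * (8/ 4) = 18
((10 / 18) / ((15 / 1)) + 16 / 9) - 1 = 22 / 27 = 0.81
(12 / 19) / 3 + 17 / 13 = 375 / 247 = 1.52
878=878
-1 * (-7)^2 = -49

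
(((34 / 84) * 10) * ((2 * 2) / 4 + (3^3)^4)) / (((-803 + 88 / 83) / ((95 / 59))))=-356185714450 / 82469079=-4319.02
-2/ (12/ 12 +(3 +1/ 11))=-0.49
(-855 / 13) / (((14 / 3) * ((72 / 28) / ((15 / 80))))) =-1.03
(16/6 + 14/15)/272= 9/680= 0.01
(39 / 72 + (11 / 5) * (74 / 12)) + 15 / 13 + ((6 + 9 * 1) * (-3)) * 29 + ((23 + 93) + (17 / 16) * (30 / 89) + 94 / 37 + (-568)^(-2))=-242560591007609 / 207168162240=-1170.84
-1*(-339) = 339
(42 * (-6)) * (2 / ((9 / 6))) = -336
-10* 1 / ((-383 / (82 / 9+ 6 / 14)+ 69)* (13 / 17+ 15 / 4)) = -1202 / 15657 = -0.08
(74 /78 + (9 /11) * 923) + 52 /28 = 2276237 /3003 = 757.99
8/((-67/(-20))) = 160/67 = 2.39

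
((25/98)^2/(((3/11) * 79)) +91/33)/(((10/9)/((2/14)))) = 207356343/584211320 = 0.35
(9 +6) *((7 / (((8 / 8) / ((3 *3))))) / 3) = 315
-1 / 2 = -0.50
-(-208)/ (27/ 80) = 616.30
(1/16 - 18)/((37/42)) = -6027/296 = -20.36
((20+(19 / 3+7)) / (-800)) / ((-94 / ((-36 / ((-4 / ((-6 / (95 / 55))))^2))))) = -3267 / 271472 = -0.01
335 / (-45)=-67 / 9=-7.44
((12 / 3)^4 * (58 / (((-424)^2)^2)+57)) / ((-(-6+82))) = -921103190045 / 4797412448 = -192.00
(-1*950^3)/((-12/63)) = 4501218750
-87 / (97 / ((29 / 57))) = -841 / 1843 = -0.46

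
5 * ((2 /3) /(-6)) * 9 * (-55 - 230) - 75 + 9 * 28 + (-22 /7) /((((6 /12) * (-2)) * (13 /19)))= 146200 /91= 1606.59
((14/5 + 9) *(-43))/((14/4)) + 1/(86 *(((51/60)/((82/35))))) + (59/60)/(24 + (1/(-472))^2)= -8495081800298/58627848405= -144.90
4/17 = 0.24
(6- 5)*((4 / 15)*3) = 4 / 5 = 0.80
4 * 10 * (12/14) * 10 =2400/7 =342.86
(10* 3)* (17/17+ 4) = 150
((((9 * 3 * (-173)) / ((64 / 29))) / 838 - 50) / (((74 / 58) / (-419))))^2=6674025805373521 / 22429696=297553110.19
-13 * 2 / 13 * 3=-6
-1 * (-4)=4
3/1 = 3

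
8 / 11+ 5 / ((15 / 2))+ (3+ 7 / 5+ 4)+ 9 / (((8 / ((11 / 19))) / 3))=294637 / 25080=11.75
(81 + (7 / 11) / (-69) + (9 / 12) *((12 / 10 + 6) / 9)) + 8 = 339997 / 3795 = 89.59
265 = 265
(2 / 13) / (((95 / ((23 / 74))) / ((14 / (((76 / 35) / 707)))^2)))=138015806635 / 13196716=10458.34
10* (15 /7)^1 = 150 /7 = 21.43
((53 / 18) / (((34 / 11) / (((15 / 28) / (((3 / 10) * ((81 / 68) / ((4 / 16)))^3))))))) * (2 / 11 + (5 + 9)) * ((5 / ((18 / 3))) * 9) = 24890125 / 14880348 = 1.67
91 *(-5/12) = -455/12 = -37.92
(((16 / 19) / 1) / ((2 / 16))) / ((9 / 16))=11.98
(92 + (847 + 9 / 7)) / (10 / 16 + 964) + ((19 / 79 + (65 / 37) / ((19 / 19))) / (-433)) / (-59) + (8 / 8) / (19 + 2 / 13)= 1031592975884249 / 1004418286057011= 1.03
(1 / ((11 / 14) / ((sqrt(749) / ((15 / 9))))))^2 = 1321236 / 3025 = 436.77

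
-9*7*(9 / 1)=-567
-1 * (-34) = 34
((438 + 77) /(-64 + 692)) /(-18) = -515 /11304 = -0.05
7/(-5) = -7/5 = -1.40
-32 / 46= -16 / 23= -0.70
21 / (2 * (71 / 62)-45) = -0.49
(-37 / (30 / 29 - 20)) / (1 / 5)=1073 / 110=9.75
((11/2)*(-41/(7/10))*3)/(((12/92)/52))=-2696980/7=-385282.86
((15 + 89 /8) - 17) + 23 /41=3177 /328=9.69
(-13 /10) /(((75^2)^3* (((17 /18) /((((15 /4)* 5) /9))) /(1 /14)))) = -13 /11295703125000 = -0.00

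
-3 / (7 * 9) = -1 / 21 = -0.05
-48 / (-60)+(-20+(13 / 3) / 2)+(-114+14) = -3511 / 30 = -117.03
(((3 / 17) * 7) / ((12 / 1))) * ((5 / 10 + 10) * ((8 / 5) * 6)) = 882 / 85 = 10.38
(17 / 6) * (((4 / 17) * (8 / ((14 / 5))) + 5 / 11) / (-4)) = -1475 / 1848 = -0.80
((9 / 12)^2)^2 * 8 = 81 / 32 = 2.53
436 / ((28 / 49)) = 763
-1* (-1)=1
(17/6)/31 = 17/186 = 0.09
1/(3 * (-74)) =-1/222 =-0.00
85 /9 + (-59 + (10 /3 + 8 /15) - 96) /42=3683 /630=5.85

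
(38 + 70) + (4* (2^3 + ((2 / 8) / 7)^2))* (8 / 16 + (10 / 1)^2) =1303209 / 392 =3324.51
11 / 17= 0.65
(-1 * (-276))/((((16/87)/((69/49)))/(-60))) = -6213105/49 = -126798.06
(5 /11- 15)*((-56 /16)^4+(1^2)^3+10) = -2342.73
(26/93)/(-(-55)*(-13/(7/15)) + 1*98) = -182/933627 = -0.00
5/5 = 1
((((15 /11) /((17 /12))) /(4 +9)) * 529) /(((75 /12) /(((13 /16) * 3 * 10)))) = 28566 /187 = 152.76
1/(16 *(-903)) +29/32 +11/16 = 46051/28896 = 1.59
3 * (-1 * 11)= -33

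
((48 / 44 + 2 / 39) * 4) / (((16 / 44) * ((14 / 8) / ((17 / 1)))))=4760 / 39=122.05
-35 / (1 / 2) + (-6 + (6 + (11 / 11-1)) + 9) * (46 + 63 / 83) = 29119 / 83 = 350.83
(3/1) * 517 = 1551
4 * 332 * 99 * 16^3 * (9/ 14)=2423291904/ 7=346184557.71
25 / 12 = 2.08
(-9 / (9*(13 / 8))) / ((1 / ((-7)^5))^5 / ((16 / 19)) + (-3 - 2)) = 171656783316987507303296 / 1394711364450523496839527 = 0.12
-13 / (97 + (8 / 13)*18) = -169 / 1405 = -0.12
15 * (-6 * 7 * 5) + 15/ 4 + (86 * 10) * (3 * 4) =28695/ 4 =7173.75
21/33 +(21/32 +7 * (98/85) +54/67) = 20385529/2004640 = 10.17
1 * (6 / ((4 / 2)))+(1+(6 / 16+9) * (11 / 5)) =197 / 8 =24.62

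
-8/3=-2.67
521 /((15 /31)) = 16151 /15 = 1076.73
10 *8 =80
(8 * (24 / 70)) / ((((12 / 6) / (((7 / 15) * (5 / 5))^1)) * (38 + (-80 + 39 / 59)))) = -944 / 60975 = -0.02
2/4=1/2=0.50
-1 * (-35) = 35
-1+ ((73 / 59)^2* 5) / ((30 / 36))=28493 / 3481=8.19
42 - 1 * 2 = 40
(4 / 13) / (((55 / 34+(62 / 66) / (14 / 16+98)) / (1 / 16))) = 443751 / 37546522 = 0.01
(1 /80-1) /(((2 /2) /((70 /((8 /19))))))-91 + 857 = 38517 /64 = 601.83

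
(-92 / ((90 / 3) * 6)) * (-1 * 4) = 92 / 45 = 2.04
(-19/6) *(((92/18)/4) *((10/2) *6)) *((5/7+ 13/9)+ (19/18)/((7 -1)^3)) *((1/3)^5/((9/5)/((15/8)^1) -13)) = 3216593125/35831877984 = 0.09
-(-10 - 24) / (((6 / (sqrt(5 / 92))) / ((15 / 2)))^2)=2125 / 736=2.89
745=745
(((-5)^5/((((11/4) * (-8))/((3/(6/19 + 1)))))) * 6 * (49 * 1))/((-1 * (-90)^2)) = -4655/396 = -11.76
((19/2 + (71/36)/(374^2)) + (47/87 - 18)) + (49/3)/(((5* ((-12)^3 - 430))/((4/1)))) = -6275742998999/787834784880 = -7.97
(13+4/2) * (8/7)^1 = 120/7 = 17.14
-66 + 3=-63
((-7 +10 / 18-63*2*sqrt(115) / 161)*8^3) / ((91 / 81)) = -746496*sqrt(115) / 2093-267264 / 91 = -6761.75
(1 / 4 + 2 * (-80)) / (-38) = 639 / 152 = 4.20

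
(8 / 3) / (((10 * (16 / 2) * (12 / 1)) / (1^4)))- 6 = -6.00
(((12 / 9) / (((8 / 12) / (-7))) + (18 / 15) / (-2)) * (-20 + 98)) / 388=-2847 / 970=-2.94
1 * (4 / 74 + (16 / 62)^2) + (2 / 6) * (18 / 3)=75404 / 35557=2.12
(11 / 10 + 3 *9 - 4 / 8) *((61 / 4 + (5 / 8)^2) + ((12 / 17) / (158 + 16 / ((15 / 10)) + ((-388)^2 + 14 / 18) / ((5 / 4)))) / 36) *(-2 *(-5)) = 3186237060093 / 738099472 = 4316.81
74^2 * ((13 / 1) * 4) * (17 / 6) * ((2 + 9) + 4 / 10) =45987448 / 5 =9197489.60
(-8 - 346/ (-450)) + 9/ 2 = -1229/ 450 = -2.73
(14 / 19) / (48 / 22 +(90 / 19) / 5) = 77 / 327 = 0.24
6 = 6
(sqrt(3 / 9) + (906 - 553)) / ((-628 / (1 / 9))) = -353 / 5652 - sqrt(3) / 16956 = -0.06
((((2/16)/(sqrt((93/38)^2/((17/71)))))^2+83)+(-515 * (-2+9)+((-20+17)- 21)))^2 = 1213852079032165320049/96535812669696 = 12574111.57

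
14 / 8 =7 / 4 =1.75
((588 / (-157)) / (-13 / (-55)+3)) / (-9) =5390 / 41919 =0.13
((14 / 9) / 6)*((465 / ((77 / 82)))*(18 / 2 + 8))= 216070 / 99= 2182.53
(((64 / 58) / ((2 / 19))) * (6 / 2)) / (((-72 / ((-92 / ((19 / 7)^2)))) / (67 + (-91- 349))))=-3362968 / 1653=-2034.46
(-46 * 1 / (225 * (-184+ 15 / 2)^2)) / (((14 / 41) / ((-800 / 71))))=120704 / 557376057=0.00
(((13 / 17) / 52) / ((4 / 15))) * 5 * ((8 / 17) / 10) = 15 / 1156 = 0.01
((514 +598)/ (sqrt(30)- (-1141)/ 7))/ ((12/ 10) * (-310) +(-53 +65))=-22657/ 1194255 +139 * sqrt(30)/ 1194255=-0.02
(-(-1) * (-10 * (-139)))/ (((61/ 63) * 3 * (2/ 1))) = 14595/ 61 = 239.26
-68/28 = -17/7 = -2.43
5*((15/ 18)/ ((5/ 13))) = 65/ 6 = 10.83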